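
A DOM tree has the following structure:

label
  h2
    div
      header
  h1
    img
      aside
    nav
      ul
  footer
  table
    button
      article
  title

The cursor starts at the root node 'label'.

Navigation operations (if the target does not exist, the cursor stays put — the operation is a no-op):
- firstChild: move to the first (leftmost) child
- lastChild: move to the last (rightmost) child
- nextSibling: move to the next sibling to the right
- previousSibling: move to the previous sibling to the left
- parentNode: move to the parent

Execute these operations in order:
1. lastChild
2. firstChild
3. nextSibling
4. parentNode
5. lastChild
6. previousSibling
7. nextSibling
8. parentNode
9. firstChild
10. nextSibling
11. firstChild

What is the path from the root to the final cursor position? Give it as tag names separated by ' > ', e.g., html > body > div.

Answer: label > h1 > img

Derivation:
After 1 (lastChild): title
After 2 (firstChild): title (no-op, stayed)
After 3 (nextSibling): title (no-op, stayed)
After 4 (parentNode): label
After 5 (lastChild): title
After 6 (previousSibling): table
After 7 (nextSibling): title
After 8 (parentNode): label
After 9 (firstChild): h2
After 10 (nextSibling): h1
After 11 (firstChild): img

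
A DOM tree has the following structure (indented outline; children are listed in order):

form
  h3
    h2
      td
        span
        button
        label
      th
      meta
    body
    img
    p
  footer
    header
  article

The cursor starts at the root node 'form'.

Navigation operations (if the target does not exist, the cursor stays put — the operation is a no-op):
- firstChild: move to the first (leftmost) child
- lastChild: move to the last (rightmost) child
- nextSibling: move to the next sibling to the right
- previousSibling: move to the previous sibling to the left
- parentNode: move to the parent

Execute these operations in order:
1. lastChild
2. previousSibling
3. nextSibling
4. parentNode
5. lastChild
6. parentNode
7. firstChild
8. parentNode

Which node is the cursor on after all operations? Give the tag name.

After 1 (lastChild): article
After 2 (previousSibling): footer
After 3 (nextSibling): article
After 4 (parentNode): form
After 5 (lastChild): article
After 6 (parentNode): form
After 7 (firstChild): h3
After 8 (parentNode): form

Answer: form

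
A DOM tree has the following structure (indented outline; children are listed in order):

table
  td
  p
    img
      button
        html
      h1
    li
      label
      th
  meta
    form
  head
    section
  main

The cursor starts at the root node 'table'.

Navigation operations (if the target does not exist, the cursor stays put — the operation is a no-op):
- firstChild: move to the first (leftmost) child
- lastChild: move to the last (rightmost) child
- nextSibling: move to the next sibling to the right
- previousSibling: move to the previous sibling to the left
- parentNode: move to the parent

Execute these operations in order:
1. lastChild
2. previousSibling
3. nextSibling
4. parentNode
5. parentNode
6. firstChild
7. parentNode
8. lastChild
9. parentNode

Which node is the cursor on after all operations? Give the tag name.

Answer: table

Derivation:
After 1 (lastChild): main
After 2 (previousSibling): head
After 3 (nextSibling): main
After 4 (parentNode): table
After 5 (parentNode): table (no-op, stayed)
After 6 (firstChild): td
After 7 (parentNode): table
After 8 (lastChild): main
After 9 (parentNode): table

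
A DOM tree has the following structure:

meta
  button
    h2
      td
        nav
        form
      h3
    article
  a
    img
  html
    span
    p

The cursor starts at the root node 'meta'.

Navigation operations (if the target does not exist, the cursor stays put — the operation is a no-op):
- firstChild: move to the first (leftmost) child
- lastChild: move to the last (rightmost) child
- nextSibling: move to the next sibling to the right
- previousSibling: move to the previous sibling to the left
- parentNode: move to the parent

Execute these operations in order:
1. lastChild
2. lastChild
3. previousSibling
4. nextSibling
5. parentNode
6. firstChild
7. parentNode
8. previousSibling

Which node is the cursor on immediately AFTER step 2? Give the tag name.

After 1 (lastChild): html
After 2 (lastChild): p

Answer: p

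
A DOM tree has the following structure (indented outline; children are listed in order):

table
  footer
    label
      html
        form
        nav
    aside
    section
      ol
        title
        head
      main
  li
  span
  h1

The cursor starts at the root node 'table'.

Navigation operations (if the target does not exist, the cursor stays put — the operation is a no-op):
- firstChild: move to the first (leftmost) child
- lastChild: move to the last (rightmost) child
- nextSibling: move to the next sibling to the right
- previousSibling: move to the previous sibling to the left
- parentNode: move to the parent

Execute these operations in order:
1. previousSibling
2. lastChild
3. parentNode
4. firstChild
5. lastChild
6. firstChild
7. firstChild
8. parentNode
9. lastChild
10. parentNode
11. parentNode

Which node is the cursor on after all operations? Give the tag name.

After 1 (previousSibling): table (no-op, stayed)
After 2 (lastChild): h1
After 3 (parentNode): table
After 4 (firstChild): footer
After 5 (lastChild): section
After 6 (firstChild): ol
After 7 (firstChild): title
After 8 (parentNode): ol
After 9 (lastChild): head
After 10 (parentNode): ol
After 11 (parentNode): section

Answer: section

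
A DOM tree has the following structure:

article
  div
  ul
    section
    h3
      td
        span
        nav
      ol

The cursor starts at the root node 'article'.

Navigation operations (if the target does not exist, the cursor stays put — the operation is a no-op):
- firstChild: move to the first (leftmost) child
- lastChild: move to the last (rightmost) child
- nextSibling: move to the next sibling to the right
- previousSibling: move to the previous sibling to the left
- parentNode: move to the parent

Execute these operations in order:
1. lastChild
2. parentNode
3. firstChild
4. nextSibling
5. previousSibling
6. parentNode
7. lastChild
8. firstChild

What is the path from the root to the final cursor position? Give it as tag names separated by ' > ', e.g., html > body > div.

After 1 (lastChild): ul
After 2 (parentNode): article
After 3 (firstChild): div
After 4 (nextSibling): ul
After 5 (previousSibling): div
After 6 (parentNode): article
After 7 (lastChild): ul
After 8 (firstChild): section

Answer: article > ul > section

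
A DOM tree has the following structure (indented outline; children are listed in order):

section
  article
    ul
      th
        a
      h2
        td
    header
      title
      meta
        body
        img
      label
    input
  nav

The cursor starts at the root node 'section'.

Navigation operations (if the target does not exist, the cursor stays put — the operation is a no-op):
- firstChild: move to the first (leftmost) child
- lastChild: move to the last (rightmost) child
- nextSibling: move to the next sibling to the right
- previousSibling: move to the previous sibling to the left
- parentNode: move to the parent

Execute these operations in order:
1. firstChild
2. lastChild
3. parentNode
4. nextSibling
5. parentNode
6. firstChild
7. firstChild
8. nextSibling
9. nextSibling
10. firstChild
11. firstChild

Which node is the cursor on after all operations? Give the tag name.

After 1 (firstChild): article
After 2 (lastChild): input
After 3 (parentNode): article
After 4 (nextSibling): nav
After 5 (parentNode): section
After 6 (firstChild): article
After 7 (firstChild): ul
After 8 (nextSibling): header
After 9 (nextSibling): input
After 10 (firstChild): input (no-op, stayed)
After 11 (firstChild): input (no-op, stayed)

Answer: input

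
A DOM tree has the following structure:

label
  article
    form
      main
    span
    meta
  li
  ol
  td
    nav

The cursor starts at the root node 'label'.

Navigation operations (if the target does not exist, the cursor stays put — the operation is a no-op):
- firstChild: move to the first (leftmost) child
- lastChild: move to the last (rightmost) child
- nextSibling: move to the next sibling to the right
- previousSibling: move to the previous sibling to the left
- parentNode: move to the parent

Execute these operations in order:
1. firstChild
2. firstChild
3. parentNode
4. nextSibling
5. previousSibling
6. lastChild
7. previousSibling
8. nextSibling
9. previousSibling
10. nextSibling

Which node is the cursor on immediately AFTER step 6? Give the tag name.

Answer: meta

Derivation:
After 1 (firstChild): article
After 2 (firstChild): form
After 3 (parentNode): article
After 4 (nextSibling): li
After 5 (previousSibling): article
After 6 (lastChild): meta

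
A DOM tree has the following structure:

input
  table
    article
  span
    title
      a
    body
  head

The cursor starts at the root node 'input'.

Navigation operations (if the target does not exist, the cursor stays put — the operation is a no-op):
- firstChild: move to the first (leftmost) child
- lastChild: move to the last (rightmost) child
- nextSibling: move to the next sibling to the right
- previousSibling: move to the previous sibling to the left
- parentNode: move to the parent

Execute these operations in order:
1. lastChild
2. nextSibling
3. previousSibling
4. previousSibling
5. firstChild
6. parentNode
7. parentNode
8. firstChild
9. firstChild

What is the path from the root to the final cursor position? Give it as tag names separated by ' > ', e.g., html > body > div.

After 1 (lastChild): head
After 2 (nextSibling): head (no-op, stayed)
After 3 (previousSibling): span
After 4 (previousSibling): table
After 5 (firstChild): article
After 6 (parentNode): table
After 7 (parentNode): input
After 8 (firstChild): table
After 9 (firstChild): article

Answer: input > table > article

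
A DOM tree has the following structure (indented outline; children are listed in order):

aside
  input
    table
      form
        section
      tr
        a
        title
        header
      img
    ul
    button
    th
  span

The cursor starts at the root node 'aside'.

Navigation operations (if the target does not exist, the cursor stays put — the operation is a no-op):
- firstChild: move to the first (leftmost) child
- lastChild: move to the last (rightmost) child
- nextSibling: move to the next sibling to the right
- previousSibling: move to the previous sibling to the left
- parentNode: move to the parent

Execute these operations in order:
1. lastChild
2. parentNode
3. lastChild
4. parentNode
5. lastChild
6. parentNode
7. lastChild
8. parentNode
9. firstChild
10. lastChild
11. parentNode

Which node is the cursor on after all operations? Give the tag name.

Answer: input

Derivation:
After 1 (lastChild): span
After 2 (parentNode): aside
After 3 (lastChild): span
After 4 (parentNode): aside
After 5 (lastChild): span
After 6 (parentNode): aside
After 7 (lastChild): span
After 8 (parentNode): aside
After 9 (firstChild): input
After 10 (lastChild): th
After 11 (parentNode): input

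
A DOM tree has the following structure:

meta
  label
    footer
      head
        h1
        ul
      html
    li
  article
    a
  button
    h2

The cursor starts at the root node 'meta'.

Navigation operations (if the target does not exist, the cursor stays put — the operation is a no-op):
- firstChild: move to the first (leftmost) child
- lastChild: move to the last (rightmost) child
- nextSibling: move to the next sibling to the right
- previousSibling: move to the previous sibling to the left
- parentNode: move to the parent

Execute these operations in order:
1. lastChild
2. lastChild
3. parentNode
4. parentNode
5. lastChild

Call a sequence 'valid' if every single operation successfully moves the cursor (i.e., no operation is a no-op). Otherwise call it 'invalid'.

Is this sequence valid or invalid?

After 1 (lastChild): button
After 2 (lastChild): h2
After 3 (parentNode): button
After 4 (parentNode): meta
After 5 (lastChild): button

Answer: valid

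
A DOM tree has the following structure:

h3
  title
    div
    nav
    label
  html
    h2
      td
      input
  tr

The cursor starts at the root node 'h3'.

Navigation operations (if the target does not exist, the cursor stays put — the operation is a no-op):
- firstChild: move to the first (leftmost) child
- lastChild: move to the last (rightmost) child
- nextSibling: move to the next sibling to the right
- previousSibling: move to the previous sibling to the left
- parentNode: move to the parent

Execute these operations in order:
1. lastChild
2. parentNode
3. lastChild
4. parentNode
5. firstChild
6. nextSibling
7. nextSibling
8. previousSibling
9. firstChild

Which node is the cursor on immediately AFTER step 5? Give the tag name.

After 1 (lastChild): tr
After 2 (parentNode): h3
After 3 (lastChild): tr
After 4 (parentNode): h3
After 5 (firstChild): title

Answer: title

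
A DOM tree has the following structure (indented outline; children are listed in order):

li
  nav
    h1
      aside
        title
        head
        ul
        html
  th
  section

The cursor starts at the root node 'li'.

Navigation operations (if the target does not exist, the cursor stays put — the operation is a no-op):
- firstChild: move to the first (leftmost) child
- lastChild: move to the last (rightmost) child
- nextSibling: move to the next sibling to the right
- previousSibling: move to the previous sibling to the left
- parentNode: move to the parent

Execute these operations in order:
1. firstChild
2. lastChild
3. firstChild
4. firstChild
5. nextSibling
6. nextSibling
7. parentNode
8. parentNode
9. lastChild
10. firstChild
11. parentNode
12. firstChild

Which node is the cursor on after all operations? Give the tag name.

Answer: title

Derivation:
After 1 (firstChild): nav
After 2 (lastChild): h1
After 3 (firstChild): aside
After 4 (firstChild): title
After 5 (nextSibling): head
After 6 (nextSibling): ul
After 7 (parentNode): aside
After 8 (parentNode): h1
After 9 (lastChild): aside
After 10 (firstChild): title
After 11 (parentNode): aside
After 12 (firstChild): title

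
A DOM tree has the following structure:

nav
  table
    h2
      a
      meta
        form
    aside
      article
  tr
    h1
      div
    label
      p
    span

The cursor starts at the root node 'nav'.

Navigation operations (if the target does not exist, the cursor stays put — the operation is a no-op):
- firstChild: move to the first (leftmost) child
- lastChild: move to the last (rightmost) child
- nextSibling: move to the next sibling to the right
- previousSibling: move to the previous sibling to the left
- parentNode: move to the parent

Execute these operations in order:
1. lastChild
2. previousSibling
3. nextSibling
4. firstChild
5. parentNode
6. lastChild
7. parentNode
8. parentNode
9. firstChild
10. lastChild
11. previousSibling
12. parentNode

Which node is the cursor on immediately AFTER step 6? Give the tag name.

Answer: span

Derivation:
After 1 (lastChild): tr
After 2 (previousSibling): table
After 3 (nextSibling): tr
After 4 (firstChild): h1
After 5 (parentNode): tr
After 6 (lastChild): span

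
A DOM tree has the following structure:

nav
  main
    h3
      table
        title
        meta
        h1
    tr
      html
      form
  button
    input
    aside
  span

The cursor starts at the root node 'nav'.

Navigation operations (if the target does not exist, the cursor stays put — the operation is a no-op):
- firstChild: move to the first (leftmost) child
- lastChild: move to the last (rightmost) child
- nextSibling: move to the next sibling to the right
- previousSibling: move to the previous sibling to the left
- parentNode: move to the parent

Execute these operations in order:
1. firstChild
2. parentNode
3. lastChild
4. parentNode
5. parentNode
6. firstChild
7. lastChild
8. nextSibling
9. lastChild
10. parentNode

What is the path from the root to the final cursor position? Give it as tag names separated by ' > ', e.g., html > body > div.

After 1 (firstChild): main
After 2 (parentNode): nav
After 3 (lastChild): span
After 4 (parentNode): nav
After 5 (parentNode): nav (no-op, stayed)
After 6 (firstChild): main
After 7 (lastChild): tr
After 8 (nextSibling): tr (no-op, stayed)
After 9 (lastChild): form
After 10 (parentNode): tr

Answer: nav > main > tr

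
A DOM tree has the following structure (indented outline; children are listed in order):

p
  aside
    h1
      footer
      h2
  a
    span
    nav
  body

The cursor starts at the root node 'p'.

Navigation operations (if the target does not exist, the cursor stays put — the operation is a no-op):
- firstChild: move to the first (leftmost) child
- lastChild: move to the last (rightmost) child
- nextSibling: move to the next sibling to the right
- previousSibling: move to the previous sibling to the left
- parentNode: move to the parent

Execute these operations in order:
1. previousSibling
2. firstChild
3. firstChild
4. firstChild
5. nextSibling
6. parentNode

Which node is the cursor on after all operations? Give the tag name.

Answer: h1

Derivation:
After 1 (previousSibling): p (no-op, stayed)
After 2 (firstChild): aside
After 3 (firstChild): h1
After 4 (firstChild): footer
After 5 (nextSibling): h2
After 6 (parentNode): h1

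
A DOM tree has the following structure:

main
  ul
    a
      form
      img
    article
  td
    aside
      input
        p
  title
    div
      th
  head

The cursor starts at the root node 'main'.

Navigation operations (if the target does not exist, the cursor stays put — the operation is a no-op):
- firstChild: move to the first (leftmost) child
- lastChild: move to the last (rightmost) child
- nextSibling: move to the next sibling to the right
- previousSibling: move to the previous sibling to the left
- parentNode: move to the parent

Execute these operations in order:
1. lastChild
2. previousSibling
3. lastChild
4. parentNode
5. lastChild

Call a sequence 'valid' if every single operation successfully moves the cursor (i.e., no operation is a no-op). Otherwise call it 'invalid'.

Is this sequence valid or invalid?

After 1 (lastChild): head
After 2 (previousSibling): title
After 3 (lastChild): div
After 4 (parentNode): title
After 5 (lastChild): div

Answer: valid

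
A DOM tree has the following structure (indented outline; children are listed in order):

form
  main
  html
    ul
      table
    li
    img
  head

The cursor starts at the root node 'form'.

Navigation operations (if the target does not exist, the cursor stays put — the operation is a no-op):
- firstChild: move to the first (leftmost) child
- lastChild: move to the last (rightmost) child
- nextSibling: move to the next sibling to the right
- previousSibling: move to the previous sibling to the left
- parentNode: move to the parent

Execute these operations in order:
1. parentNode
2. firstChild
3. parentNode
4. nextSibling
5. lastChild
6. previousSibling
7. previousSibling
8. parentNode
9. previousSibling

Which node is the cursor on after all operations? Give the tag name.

After 1 (parentNode): form (no-op, stayed)
After 2 (firstChild): main
After 3 (parentNode): form
After 4 (nextSibling): form (no-op, stayed)
After 5 (lastChild): head
After 6 (previousSibling): html
After 7 (previousSibling): main
After 8 (parentNode): form
After 9 (previousSibling): form (no-op, stayed)

Answer: form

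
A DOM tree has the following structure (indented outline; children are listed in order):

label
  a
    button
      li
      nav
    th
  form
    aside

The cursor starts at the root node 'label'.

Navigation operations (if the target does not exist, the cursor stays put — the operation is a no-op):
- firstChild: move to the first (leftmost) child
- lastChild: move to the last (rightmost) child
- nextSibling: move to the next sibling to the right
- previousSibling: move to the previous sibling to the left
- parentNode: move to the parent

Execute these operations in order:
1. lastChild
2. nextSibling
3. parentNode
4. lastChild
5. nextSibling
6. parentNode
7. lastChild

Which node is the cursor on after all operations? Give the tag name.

After 1 (lastChild): form
After 2 (nextSibling): form (no-op, stayed)
After 3 (parentNode): label
After 4 (lastChild): form
After 5 (nextSibling): form (no-op, stayed)
After 6 (parentNode): label
After 7 (lastChild): form

Answer: form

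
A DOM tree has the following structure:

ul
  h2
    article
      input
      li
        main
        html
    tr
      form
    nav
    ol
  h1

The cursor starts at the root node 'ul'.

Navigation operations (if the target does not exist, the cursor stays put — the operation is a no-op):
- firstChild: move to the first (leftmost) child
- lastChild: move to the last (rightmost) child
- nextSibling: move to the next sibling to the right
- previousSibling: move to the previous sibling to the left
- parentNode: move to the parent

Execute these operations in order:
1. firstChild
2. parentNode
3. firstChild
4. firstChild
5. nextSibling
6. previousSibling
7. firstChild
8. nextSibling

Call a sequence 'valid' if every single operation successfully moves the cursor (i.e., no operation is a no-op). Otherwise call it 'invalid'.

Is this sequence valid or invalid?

Answer: valid

Derivation:
After 1 (firstChild): h2
After 2 (parentNode): ul
After 3 (firstChild): h2
After 4 (firstChild): article
After 5 (nextSibling): tr
After 6 (previousSibling): article
After 7 (firstChild): input
After 8 (nextSibling): li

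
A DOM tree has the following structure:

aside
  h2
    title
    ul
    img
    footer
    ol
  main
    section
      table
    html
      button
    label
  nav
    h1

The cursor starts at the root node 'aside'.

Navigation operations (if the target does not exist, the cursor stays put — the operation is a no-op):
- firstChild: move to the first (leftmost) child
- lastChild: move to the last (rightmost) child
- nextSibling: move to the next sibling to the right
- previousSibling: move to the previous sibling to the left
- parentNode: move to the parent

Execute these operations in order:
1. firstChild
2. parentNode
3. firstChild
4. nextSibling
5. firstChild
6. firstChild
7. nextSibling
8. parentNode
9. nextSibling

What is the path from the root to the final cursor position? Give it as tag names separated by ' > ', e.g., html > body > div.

After 1 (firstChild): h2
After 2 (parentNode): aside
After 3 (firstChild): h2
After 4 (nextSibling): main
After 5 (firstChild): section
After 6 (firstChild): table
After 7 (nextSibling): table (no-op, stayed)
After 8 (parentNode): section
After 9 (nextSibling): html

Answer: aside > main > html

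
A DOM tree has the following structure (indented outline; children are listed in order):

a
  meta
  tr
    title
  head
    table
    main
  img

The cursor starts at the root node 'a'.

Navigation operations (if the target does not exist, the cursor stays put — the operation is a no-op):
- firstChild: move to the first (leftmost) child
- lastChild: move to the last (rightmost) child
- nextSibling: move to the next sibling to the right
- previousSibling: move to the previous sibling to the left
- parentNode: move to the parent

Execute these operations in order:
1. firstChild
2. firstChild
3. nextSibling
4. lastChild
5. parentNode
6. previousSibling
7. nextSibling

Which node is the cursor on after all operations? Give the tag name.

Answer: tr

Derivation:
After 1 (firstChild): meta
After 2 (firstChild): meta (no-op, stayed)
After 3 (nextSibling): tr
After 4 (lastChild): title
After 5 (parentNode): tr
After 6 (previousSibling): meta
After 7 (nextSibling): tr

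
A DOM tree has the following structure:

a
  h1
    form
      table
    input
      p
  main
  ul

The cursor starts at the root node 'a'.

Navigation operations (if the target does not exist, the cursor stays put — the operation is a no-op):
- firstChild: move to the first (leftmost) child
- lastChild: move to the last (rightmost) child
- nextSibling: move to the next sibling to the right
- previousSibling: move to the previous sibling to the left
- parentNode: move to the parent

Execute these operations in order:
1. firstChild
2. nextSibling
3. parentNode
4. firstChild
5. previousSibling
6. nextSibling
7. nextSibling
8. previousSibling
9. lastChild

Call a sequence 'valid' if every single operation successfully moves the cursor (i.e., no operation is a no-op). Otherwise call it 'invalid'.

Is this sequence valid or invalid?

After 1 (firstChild): h1
After 2 (nextSibling): main
After 3 (parentNode): a
After 4 (firstChild): h1
After 5 (previousSibling): h1 (no-op, stayed)
After 6 (nextSibling): main
After 7 (nextSibling): ul
After 8 (previousSibling): main
After 9 (lastChild): main (no-op, stayed)

Answer: invalid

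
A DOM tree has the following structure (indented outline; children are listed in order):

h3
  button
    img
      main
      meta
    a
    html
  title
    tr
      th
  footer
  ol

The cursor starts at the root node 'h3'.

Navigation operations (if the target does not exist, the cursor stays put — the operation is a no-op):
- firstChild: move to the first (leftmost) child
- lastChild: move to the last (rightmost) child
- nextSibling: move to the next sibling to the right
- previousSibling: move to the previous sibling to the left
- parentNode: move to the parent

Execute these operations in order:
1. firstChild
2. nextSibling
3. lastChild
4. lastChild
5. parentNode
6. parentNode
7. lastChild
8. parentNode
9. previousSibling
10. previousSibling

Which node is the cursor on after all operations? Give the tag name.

Answer: button

Derivation:
After 1 (firstChild): button
After 2 (nextSibling): title
After 3 (lastChild): tr
After 4 (lastChild): th
After 5 (parentNode): tr
After 6 (parentNode): title
After 7 (lastChild): tr
After 8 (parentNode): title
After 9 (previousSibling): button
After 10 (previousSibling): button (no-op, stayed)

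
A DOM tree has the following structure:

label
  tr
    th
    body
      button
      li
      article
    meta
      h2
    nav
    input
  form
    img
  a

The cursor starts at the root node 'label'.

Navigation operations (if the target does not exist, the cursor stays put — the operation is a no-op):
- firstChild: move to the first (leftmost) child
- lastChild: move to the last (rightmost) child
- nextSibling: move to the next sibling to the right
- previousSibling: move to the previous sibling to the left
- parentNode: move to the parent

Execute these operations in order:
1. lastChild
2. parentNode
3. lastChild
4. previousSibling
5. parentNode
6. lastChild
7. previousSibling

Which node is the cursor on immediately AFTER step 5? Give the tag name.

Answer: label

Derivation:
After 1 (lastChild): a
After 2 (parentNode): label
After 3 (lastChild): a
After 4 (previousSibling): form
After 5 (parentNode): label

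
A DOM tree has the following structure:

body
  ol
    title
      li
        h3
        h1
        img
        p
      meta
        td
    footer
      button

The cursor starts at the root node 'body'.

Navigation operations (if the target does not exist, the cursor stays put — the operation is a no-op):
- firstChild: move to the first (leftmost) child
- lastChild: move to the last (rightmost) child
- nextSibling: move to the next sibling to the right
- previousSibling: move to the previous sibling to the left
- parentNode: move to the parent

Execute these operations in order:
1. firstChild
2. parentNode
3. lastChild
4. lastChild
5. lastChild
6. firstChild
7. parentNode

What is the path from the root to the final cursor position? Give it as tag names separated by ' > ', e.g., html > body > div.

After 1 (firstChild): ol
After 2 (parentNode): body
After 3 (lastChild): ol
After 4 (lastChild): footer
After 5 (lastChild): button
After 6 (firstChild): button (no-op, stayed)
After 7 (parentNode): footer

Answer: body > ol > footer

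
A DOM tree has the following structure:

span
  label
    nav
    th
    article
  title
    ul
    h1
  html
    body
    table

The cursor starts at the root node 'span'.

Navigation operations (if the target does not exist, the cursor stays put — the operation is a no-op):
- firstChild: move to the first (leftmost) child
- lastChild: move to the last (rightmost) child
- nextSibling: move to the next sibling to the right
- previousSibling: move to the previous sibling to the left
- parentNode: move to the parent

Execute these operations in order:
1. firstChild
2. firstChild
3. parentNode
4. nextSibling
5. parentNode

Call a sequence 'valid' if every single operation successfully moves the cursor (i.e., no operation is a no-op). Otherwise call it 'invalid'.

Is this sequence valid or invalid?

Answer: valid

Derivation:
After 1 (firstChild): label
After 2 (firstChild): nav
After 3 (parentNode): label
After 4 (nextSibling): title
After 5 (parentNode): span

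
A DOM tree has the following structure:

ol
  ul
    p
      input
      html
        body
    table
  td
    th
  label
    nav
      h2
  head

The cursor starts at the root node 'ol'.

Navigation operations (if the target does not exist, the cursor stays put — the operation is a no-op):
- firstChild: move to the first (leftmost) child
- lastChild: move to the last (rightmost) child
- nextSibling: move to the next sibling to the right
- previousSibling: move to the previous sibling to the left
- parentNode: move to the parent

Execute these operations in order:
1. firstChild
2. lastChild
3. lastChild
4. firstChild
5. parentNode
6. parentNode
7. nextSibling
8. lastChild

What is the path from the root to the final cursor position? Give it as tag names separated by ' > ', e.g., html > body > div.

After 1 (firstChild): ul
After 2 (lastChild): table
After 3 (lastChild): table (no-op, stayed)
After 4 (firstChild): table (no-op, stayed)
After 5 (parentNode): ul
After 6 (parentNode): ol
After 7 (nextSibling): ol (no-op, stayed)
After 8 (lastChild): head

Answer: ol > head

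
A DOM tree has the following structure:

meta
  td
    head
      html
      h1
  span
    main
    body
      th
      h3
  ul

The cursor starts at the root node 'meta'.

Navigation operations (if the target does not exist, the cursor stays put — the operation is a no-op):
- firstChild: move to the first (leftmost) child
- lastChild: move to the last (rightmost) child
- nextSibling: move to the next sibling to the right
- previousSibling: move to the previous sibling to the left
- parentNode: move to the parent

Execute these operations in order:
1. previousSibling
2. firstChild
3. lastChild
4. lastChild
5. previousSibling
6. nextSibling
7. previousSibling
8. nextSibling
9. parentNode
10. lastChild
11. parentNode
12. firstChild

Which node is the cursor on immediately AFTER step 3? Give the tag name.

After 1 (previousSibling): meta (no-op, stayed)
After 2 (firstChild): td
After 3 (lastChild): head

Answer: head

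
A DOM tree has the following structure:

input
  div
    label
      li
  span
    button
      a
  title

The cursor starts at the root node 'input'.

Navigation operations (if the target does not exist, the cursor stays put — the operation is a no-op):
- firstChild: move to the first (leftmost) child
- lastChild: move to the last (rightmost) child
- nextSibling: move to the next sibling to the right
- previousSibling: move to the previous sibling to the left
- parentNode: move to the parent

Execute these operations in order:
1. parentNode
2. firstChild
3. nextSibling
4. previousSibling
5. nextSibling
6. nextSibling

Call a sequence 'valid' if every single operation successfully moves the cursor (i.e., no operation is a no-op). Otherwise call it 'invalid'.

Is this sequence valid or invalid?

Answer: invalid

Derivation:
After 1 (parentNode): input (no-op, stayed)
After 2 (firstChild): div
After 3 (nextSibling): span
After 4 (previousSibling): div
After 5 (nextSibling): span
After 6 (nextSibling): title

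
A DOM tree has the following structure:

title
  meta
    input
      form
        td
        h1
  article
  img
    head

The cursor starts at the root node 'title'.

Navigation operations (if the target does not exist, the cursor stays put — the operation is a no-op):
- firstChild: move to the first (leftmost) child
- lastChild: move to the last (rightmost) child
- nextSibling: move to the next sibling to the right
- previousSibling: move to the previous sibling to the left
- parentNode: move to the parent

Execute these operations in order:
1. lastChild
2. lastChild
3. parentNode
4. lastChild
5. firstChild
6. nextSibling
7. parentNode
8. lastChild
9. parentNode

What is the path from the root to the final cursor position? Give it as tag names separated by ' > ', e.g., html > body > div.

After 1 (lastChild): img
After 2 (lastChild): head
After 3 (parentNode): img
After 4 (lastChild): head
After 5 (firstChild): head (no-op, stayed)
After 6 (nextSibling): head (no-op, stayed)
After 7 (parentNode): img
After 8 (lastChild): head
After 9 (parentNode): img

Answer: title > img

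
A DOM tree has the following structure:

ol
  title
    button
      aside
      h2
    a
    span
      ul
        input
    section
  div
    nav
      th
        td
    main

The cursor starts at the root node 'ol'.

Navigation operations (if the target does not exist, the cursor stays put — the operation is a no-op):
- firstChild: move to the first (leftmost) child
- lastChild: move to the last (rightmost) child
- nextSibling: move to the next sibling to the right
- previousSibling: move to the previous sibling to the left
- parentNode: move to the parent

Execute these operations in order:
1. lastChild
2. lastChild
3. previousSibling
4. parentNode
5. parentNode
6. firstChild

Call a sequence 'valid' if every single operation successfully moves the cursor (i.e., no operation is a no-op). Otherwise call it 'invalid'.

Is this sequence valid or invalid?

Answer: valid

Derivation:
After 1 (lastChild): div
After 2 (lastChild): main
After 3 (previousSibling): nav
After 4 (parentNode): div
After 5 (parentNode): ol
After 6 (firstChild): title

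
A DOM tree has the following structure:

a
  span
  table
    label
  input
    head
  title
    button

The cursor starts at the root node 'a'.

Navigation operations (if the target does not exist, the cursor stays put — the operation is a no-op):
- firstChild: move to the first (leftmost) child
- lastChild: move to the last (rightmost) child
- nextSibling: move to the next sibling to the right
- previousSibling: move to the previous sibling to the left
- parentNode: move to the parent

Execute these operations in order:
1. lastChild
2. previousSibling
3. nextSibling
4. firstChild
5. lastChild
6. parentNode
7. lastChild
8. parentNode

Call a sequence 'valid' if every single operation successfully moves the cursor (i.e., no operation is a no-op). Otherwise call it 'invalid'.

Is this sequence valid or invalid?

Answer: invalid

Derivation:
After 1 (lastChild): title
After 2 (previousSibling): input
After 3 (nextSibling): title
After 4 (firstChild): button
After 5 (lastChild): button (no-op, stayed)
After 6 (parentNode): title
After 7 (lastChild): button
After 8 (parentNode): title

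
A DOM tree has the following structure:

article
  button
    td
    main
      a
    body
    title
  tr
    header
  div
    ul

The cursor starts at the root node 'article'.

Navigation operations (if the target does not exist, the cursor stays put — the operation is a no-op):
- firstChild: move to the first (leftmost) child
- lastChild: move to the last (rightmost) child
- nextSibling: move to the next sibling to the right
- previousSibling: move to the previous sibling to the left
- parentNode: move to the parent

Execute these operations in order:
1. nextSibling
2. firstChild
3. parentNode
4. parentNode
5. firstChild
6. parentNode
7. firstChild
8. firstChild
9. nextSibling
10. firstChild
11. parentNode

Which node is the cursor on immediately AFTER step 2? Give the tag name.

Answer: button

Derivation:
After 1 (nextSibling): article (no-op, stayed)
After 2 (firstChild): button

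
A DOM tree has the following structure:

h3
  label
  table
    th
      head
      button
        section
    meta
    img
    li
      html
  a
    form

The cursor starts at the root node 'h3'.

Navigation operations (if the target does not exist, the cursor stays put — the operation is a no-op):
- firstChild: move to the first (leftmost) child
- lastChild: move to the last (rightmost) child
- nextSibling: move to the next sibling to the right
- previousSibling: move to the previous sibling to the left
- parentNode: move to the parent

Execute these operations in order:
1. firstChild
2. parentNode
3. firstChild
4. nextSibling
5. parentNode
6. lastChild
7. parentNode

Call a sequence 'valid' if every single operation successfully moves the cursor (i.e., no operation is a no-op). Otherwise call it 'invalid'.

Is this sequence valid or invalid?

After 1 (firstChild): label
After 2 (parentNode): h3
After 3 (firstChild): label
After 4 (nextSibling): table
After 5 (parentNode): h3
After 6 (lastChild): a
After 7 (parentNode): h3

Answer: valid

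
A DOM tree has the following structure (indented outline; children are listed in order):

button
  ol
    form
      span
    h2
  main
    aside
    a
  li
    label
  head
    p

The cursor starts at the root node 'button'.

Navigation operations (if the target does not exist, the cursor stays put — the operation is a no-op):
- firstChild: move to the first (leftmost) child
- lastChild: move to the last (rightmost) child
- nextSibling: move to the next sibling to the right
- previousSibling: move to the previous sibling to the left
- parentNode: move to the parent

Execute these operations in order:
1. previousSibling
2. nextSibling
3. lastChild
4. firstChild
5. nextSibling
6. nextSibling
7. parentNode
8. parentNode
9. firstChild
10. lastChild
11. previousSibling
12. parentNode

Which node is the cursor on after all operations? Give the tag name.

Answer: ol

Derivation:
After 1 (previousSibling): button (no-op, stayed)
After 2 (nextSibling): button (no-op, stayed)
After 3 (lastChild): head
After 4 (firstChild): p
After 5 (nextSibling): p (no-op, stayed)
After 6 (nextSibling): p (no-op, stayed)
After 7 (parentNode): head
After 8 (parentNode): button
After 9 (firstChild): ol
After 10 (lastChild): h2
After 11 (previousSibling): form
After 12 (parentNode): ol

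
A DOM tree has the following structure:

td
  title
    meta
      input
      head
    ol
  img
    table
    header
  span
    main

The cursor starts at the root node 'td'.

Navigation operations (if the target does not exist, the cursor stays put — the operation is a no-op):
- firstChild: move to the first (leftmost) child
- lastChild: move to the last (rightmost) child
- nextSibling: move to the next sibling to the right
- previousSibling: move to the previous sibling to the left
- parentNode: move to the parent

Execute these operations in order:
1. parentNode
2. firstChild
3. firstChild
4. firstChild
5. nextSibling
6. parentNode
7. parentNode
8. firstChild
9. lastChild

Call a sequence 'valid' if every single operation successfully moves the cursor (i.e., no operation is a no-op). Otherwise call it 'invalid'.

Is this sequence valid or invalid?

Answer: invalid

Derivation:
After 1 (parentNode): td (no-op, stayed)
After 2 (firstChild): title
After 3 (firstChild): meta
After 4 (firstChild): input
After 5 (nextSibling): head
After 6 (parentNode): meta
After 7 (parentNode): title
After 8 (firstChild): meta
After 9 (lastChild): head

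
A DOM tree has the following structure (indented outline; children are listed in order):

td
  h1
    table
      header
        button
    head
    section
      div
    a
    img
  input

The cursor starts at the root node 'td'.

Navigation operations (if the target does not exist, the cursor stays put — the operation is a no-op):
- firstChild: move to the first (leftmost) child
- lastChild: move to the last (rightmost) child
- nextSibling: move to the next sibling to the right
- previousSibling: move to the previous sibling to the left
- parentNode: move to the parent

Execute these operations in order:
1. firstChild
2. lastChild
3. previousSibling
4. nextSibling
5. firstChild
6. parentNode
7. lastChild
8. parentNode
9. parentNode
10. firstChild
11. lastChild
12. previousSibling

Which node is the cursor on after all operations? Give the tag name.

Answer: a

Derivation:
After 1 (firstChild): h1
After 2 (lastChild): img
After 3 (previousSibling): a
After 4 (nextSibling): img
After 5 (firstChild): img (no-op, stayed)
After 6 (parentNode): h1
After 7 (lastChild): img
After 8 (parentNode): h1
After 9 (parentNode): td
After 10 (firstChild): h1
After 11 (lastChild): img
After 12 (previousSibling): a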